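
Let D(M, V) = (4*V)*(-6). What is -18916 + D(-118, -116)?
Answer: -16132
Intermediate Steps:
D(M, V) = -24*V
-18916 + D(-118, -116) = -18916 - 24*(-116) = -18916 + 2784 = -16132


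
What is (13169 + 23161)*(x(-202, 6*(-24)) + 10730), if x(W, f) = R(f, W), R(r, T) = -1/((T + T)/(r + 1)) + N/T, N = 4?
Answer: 78741078885/202 ≈ 3.8981e+8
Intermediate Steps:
R(r, T) = 4/T - (1 + r)/(2*T) (R(r, T) = -1/((T + T)/(r + 1)) + 4/T = -1/((2*T)/(1 + r)) + 4/T = -1/(2*T/(1 + r)) + 4/T = -(1 + r)/(2*T) + 4/T = 4/T - (1 + r)/(2*T))
x(W, f) = (7 - f)/(2*W)
(13169 + 23161)*(x(-202, 6*(-24)) + 10730) = (13169 + 23161)*((1/2)*(7 - 6*(-24))/(-202) + 10730) = 36330*((1/2)*(-1/202)*(7 - 1*(-144)) + 10730) = 36330*((1/2)*(-1/202)*(7 + 144) + 10730) = 36330*((1/2)*(-1/202)*151 + 10730) = 36330*(-151/404 + 10730) = 36330*(4334769/404) = 78741078885/202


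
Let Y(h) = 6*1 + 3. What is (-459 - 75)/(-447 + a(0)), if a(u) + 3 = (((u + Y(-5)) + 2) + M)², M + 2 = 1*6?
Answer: 178/75 ≈ 2.3733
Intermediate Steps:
M = 4 (M = -2 + 1*6 = -2 + 6 = 4)
Y(h) = 9 (Y(h) = 6 + 3 = 9)
a(u) = -3 + (15 + u)² (a(u) = -3 + (((u + 9) + 2) + 4)² = -3 + (((9 + u) + 2) + 4)² = -3 + ((11 + u) + 4)² = -3 + (15 + u)²)
(-459 - 75)/(-447 + a(0)) = (-459 - 75)/(-447 + (-3 + (15 + 0)²)) = -534/(-447 + (-3 + 15²)) = -534/(-447 + (-3 + 225)) = -534/(-447 + 222) = -534/(-225) = -534*(-1/225) = 178/75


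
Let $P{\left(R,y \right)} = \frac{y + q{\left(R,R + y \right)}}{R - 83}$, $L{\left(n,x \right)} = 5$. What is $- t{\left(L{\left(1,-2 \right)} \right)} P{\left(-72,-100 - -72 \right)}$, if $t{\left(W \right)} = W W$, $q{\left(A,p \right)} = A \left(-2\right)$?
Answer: $\frac{580}{31} \approx 18.71$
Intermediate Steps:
$q{\left(A,p \right)} = - 2 A$
$P{\left(R,y \right)} = \frac{y - 2 R}{-83 + R}$ ($P{\left(R,y \right)} = \frac{y - 2 R}{R - 83} = \frac{y - 2 R}{-83 + R}$)
$t{\left(W \right)} = W^{2}$
$- t{\left(L{\left(1,-2 \right)} \right)} P{\left(-72,-100 - -72 \right)} = - 5^{2} \frac{\left(-100 - -72\right) - -144}{-83 - 72} = - 25 \frac{\left(-100 + 72\right) + 144}{-155} = - 25 \left(- \frac{-28 + 144}{155}\right) = - 25 \left(\left(- \frac{1}{155}\right) 116\right) = - \frac{25 \left(-116\right)}{155} = \left(-1\right) \left(- \frac{580}{31}\right) = \frac{580}{31}$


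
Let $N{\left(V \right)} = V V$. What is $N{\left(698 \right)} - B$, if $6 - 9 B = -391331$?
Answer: $\frac{3993499}{9} \approx 4.4372 \cdot 10^{5}$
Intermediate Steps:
$N{\left(V \right)} = V^{2}$
$B = \frac{391337}{9}$ ($B = \frac{2}{3} - - \frac{391331}{9} = \frac{2}{3} + \frac{391331}{9} = \frac{391337}{9} \approx 43482.0$)
$N{\left(698 \right)} - B = 698^{2} - \frac{391337}{9} = 487204 - \frac{391337}{9} = \frac{3993499}{9}$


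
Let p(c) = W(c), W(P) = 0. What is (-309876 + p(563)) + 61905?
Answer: -247971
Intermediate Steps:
p(c) = 0
(-309876 + p(563)) + 61905 = (-309876 + 0) + 61905 = -309876 + 61905 = -247971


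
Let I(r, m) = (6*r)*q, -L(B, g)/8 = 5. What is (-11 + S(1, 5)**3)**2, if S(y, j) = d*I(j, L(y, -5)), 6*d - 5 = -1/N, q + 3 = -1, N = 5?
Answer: 782777254009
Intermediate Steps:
q = -4 (q = -3 - 1 = -4)
L(B, g) = -40 (L(B, g) = -8*5 = -40)
I(r, m) = -24*r (I(r, m) = (6*r)*(-4) = -24*r)
d = 4/5 (d = 5/6 + (-1/5)/6 = 5/6 + (-1*1/5)/6 = 5/6 + (1/6)*(-1/5) = 5/6 - 1/30 = 4/5 ≈ 0.80000)
S(y, j) = -96*j/5 (S(y, j) = 4*(-24*j)/5 = -96*j/5)
(-11 + S(1, 5)**3)**2 = (-11 + (-96/5*5)**3)**2 = (-11 + (-96)**3)**2 = (-11 - 884736)**2 = (-884747)**2 = 782777254009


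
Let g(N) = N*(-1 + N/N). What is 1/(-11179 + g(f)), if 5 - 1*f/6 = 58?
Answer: -1/11179 ≈ -8.9453e-5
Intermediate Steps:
f = -318 (f = 30 - 6*58 = 30 - 348 = -318)
g(N) = 0 (g(N) = N*(-1 + 1) = N*0 = 0)
1/(-11179 + g(f)) = 1/(-11179 + 0) = 1/(-11179) = -1/11179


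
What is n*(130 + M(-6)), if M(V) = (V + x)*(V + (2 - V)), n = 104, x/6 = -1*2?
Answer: 9776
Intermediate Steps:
x = -12 (x = 6*(-1*2) = 6*(-2) = -12)
M(V) = -24 + 2*V (M(V) = (V - 12)*(V + (2 - V)) = (-12 + V)*2 = -24 + 2*V)
n*(130 + M(-6)) = 104*(130 + (-24 + 2*(-6))) = 104*(130 + (-24 - 12)) = 104*(130 - 36) = 104*94 = 9776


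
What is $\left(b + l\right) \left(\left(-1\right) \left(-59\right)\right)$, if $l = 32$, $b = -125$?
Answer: $-5487$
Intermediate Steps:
$\left(b + l\right) \left(\left(-1\right) \left(-59\right)\right) = \left(-125 + 32\right) \left(\left(-1\right) \left(-59\right)\right) = \left(-93\right) 59 = -5487$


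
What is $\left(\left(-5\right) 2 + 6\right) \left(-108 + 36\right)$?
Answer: $288$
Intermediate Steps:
$\left(\left(-5\right) 2 + 6\right) \left(-108 + 36\right) = \left(-10 + 6\right) \left(-72\right) = \left(-4\right) \left(-72\right) = 288$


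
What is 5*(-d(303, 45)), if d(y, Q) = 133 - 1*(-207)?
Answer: -1700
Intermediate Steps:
d(y, Q) = 340 (d(y, Q) = 133 + 207 = 340)
5*(-d(303, 45)) = 5*(-1*340) = 5*(-340) = -1700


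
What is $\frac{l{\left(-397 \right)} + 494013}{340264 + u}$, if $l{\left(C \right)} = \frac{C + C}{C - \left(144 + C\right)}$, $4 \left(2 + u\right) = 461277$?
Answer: $\frac{35569333}{32801850} \approx 1.0844$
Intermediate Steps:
$u = \frac{461269}{4}$ ($u = -2 + \frac{1}{4} \cdot 461277 = -2 + \frac{461277}{4} = \frac{461269}{4} \approx 1.1532 \cdot 10^{5}$)
$l{\left(C \right)} = - \frac{C}{72}$ ($l{\left(C \right)} = \frac{2 C}{-144} = 2 C \left(- \frac{1}{144}\right) = - \frac{C}{72}$)
$\frac{l{\left(-397 \right)} + 494013}{340264 + u} = \frac{\left(- \frac{1}{72}\right) \left(-397\right) + 494013}{340264 + \frac{461269}{4}} = \frac{\frac{397}{72} + 494013}{\frac{1822325}{4}} = \frac{35569333}{72} \cdot \frac{4}{1822325} = \frac{35569333}{32801850}$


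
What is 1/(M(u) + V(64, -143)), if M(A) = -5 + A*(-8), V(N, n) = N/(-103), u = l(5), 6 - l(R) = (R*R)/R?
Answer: -103/1403 ≈ -0.073414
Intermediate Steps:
l(R) = 6 - R (l(R) = 6 - R*R/R = 6 - R**2/R = 6 - R)
u = 1 (u = 6 - 1*5 = 6 - 5 = 1)
V(N, n) = -N/103 (V(N, n) = N*(-1/103) = -N/103)
M(A) = -5 - 8*A
1/(M(u) + V(64, -143)) = 1/((-5 - 8*1) - 1/103*64) = 1/((-5 - 8) - 64/103) = 1/(-13 - 64/103) = 1/(-1403/103) = -103/1403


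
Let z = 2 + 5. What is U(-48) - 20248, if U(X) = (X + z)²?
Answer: -18567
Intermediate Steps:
z = 7
U(X) = (7 + X)² (U(X) = (X + 7)² = (7 + X)²)
U(-48) - 20248 = (7 - 48)² - 20248 = (-41)² - 20248 = 1681 - 20248 = -18567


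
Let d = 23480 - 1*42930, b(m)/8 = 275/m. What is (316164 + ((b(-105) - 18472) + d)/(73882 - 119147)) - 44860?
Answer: 257892883562/950565 ≈ 2.7131e+5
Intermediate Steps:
b(m) = 2200/m (b(m) = 8*(275/m) = 2200/m)
d = -19450 (d = 23480 - 42930 = -19450)
(316164 + ((b(-105) - 18472) + d)/(73882 - 119147)) - 44860 = (316164 + ((2200/(-105) - 18472) - 19450)/(73882 - 119147)) - 44860 = (316164 + ((2200*(-1/105) - 18472) - 19450)/(-45265)) - 44860 = (316164 + ((-440/21 - 18472) - 19450)*(-1/45265)) - 44860 = (316164 + (-388352/21 - 19450)*(-1/45265)) - 44860 = (316164 - 796802/21*(-1/45265)) - 44860 = (316164 + 796802/950565) - 44860 = 300535229462/950565 - 44860 = 257892883562/950565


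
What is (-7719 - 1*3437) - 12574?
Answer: -23730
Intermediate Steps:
(-7719 - 1*3437) - 12574 = (-7719 - 3437) - 12574 = -11156 - 12574 = -23730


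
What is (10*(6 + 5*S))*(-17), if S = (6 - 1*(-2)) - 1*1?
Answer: -6970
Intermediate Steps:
S = 7 (S = (6 + 2) - 1 = 8 - 1 = 7)
(10*(6 + 5*S))*(-17) = (10*(6 + 5*7))*(-17) = (10*(6 + 35))*(-17) = (10*41)*(-17) = 410*(-17) = -6970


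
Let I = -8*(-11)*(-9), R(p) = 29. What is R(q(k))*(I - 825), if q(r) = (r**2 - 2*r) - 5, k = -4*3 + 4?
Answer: -46893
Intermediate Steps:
k = -8 (k = -12 + 4 = -8)
q(r) = -5 + r**2 - 2*r
I = -792 (I = 88*(-9) = -792)
R(q(k))*(I - 825) = 29*(-792 - 825) = 29*(-1617) = -46893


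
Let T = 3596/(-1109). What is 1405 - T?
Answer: 1561741/1109 ≈ 1408.2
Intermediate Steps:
T = -3596/1109 (T = 3596*(-1/1109) = -3596/1109 ≈ -3.2426)
1405 - T = 1405 - 1*(-3596/1109) = 1405 + 3596/1109 = 1561741/1109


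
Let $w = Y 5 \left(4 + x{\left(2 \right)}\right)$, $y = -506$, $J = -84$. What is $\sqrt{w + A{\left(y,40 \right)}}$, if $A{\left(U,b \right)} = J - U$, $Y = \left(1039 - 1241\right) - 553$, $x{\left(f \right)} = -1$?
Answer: $i \sqrt{10903} \approx 104.42 i$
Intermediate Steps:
$Y = -755$ ($Y = -202 - 553 = -755$)
$A{\left(U,b \right)} = -84 - U$
$w = -11325$ ($w = - 755 \cdot 5 \left(4 - 1\right) = - 755 \cdot 5 \cdot 3 = \left(-755\right) 15 = -11325$)
$\sqrt{w + A{\left(y,40 \right)}} = \sqrt{-11325 - -422} = \sqrt{-11325 + \left(-84 + 506\right)} = \sqrt{-11325 + 422} = \sqrt{-10903} = i \sqrt{10903}$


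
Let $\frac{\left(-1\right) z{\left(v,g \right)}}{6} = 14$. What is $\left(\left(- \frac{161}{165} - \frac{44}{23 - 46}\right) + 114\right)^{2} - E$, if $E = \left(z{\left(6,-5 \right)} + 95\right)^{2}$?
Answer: $\frac{188516453944}{14402025} \approx 13090.0$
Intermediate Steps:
$z{\left(v,g \right)} = -84$ ($z{\left(v,g \right)} = \left(-6\right) 14 = -84$)
$E = 121$ ($E = \left(-84 + 95\right)^{2} = 11^{2} = 121$)
$\left(\left(- \frac{161}{165} - \frac{44}{23 - 46}\right) + 114\right)^{2} - E = \left(\left(- \frac{161}{165} - \frac{44}{23 - 46}\right) + 114\right)^{2} - 121 = \left(\left(\left(-161\right) \frac{1}{165} - \frac{44}{23 - 46}\right) + 114\right)^{2} - 121 = \left(\left(- \frac{161}{165} - \frac{44}{-23}\right) + 114\right)^{2} - 121 = \left(\left(- \frac{161}{165} - - \frac{44}{23}\right) + 114\right)^{2} - 121 = \left(\left(- \frac{161}{165} + \frac{44}{23}\right) + 114\right)^{2} - 121 = \left(\frac{3557}{3795} + 114\right)^{2} - 121 = \left(\frac{436187}{3795}\right)^{2} - 121 = \frac{190259098969}{14402025} - 121 = \frac{188516453944}{14402025}$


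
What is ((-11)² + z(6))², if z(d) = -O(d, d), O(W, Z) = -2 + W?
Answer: 13689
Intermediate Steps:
z(d) = 2 - d (z(d) = -(-2 + d) = 2 - d)
((-11)² + z(6))² = ((-11)² + (2 - 1*6))² = (121 + (2 - 6))² = (121 - 4)² = 117² = 13689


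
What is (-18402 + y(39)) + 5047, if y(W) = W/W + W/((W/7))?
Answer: -13347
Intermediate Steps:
y(W) = 8 (y(W) = 1 + W/((W*(⅐))) = 1 + W/((W/7)) = 1 + W*(7/W) = 1 + 7 = 8)
(-18402 + y(39)) + 5047 = (-18402 + 8) + 5047 = -18394 + 5047 = -13347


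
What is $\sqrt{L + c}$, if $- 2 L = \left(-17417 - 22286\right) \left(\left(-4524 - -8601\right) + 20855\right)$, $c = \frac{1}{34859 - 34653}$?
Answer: $\frac{\sqrt{21003171908934}}{206} \approx 22247.0$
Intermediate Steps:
$c = \frac{1}{206} \approx 0.0048544$
$L = 494937598$ ($L = - \frac{\left(-17417 - 22286\right) \left(\left(-4524 - -8601\right) + 20855\right)}{2} = - \frac{\left(-39703\right) \left(\left(-4524 + 8601\right) + 20855\right)}{2} = - \frac{\left(-39703\right) \left(4077 + 20855\right)}{2} = - \frac{\left(-39703\right) 24932}{2} = \left(- \frac{1}{2}\right) \left(-989875196\right) = 494937598$)
$\sqrt{L + c} = \sqrt{494937598 + \frac{1}{206}} = \sqrt{\frac{101957145189}{206}} = \frac{\sqrt{21003171908934}}{206}$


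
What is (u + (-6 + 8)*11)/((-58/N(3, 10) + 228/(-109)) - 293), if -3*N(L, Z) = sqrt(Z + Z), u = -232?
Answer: 1840642125/2541504418 + 108532935*sqrt(5)/2541504418 ≈ 0.81972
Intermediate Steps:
N(L, Z) = -sqrt(2)*sqrt(Z)/3 (N(L, Z) = -sqrt(Z + Z)/3 = -sqrt(2)*sqrt(Z)/3)
(u + (-6 + 8)*11)/((-58/N(3, 10) + 228/(-109)) - 293) = (-232 + (-6 + 8)*11)/((-58*(-3*sqrt(5)/10) + 228/(-109)) - 293) = (-232 + 2*11)/((-58*(-3*sqrt(5)/10) + 228*(-1/109)) - 293) = (-232 + 22)/((-(-87)*sqrt(5)/5 - 228/109) - 293) = -210/((87*sqrt(5)/5 - 228/109) - 293) = -210/((-228/109 + 87*sqrt(5)/5) - 293) = -210/(-32165/109 + 87*sqrt(5)/5)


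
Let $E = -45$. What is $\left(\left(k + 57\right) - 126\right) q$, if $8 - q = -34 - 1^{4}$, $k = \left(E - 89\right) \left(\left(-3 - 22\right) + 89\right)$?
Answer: $-371735$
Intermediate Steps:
$k = -8576$ ($k = \left(-45 - 89\right) \left(\left(-3 - 22\right) + 89\right) = - 134 \left(-25 + 89\right) = \left(-134\right) 64 = -8576$)
$q = 43$ ($q = 8 - \left(-34 - 1^{4}\right) = 8 - \left(-34 - 1\right) = 8 - -35 = 8 + 35 = 43$)
$\left(\left(k + 57\right) - 126\right) q = \left(\left(-8576 + 57\right) - 126\right) 43 = \left(-8519 - 126\right) 43 = \left(-8645\right) 43 = -371735$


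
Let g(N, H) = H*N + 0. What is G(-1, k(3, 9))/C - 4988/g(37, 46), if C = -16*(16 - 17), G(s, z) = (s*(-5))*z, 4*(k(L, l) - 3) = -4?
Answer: -15697/6808 ≈ -2.3057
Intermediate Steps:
g(N, H) = H*N
k(L, l) = 2 (k(L, l) = 3 + (¼)*(-4) = 3 - 1 = 2)
G(s, z) = -5*s*z (G(s, z) = (-5*s)*z = -5*s*z)
C = 16 (C = -16*(-1) = 16)
G(-1, k(3, 9))/C - 4988/g(37, 46) = -5*(-1)*2/16 - 4988/(46*37) = 10*(1/16) - 4988/1702 = 5/8 - 4988*1/1702 = 5/8 - 2494/851 = -15697/6808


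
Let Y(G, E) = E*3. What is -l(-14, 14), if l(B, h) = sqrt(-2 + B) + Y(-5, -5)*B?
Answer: -210 - 4*I ≈ -210.0 - 4.0*I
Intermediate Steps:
Y(G, E) = 3*E
l(B, h) = sqrt(-2 + B) - 15*B (l(B, h) = sqrt(-2 + B) + (3*(-5))*B = sqrt(-2 + B) - 15*B)
-l(-14, 14) = -(sqrt(-2 - 14) - 15*(-14)) = -(sqrt(-16) + 210) = -(4*I + 210) = -(210 + 4*I) = -210 - 4*I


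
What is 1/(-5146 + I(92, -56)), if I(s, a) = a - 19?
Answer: -1/5221 ≈ -0.00019153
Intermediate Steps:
I(s, a) = -19 + a
1/(-5146 + I(92, -56)) = 1/(-5146 + (-19 - 56)) = 1/(-5146 - 75) = 1/(-5221) = -1/5221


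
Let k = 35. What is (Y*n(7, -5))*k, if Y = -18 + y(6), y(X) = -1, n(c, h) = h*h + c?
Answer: -21280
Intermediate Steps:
n(c, h) = c + h² (n(c, h) = h² + c = c + h²)
Y = -19 (Y = -18 - 1 = -19)
(Y*n(7, -5))*k = -19*(7 + (-5)²)*35 = -19*(7 + 25)*35 = -19*32*35 = -608*35 = -21280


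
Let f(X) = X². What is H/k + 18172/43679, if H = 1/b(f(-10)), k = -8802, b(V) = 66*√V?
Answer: 105566919361/253745288280 ≈ 0.41604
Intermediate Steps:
H = 1/660 (H = 1/(66*√((-10)²)) = 1/(66*√100) = 1/(66*10) = 1/660 ≈ 0.0015152)
H/k + 18172/43679 = (1/660)/(-8802) + 18172/43679 = (1/660)*(-1/8802) + 18172*(1/43679) = -1/5809320 + 18172/43679 = 105566919361/253745288280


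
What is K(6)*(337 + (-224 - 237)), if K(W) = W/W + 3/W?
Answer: -186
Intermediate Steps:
K(W) = 1 + 3/W
K(6)*(337 + (-224 - 237)) = ((3 + 6)/6)*(337 + (-224 - 237)) = ((1/6)*9)*(337 - 461) = (3/2)*(-124) = -186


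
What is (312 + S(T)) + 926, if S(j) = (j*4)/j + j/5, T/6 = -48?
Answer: 5922/5 ≈ 1184.4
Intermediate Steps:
T = -288 (T = 6*(-48) = -288)
S(j) = 4 + j/5 (S(j) = (4*j)/j + j*(⅕) = 4 + j/5)
(312 + S(T)) + 926 = (312 + (4 + (⅕)*(-288))) + 926 = (312 + (4 - 288/5)) + 926 = (312 - 268/5) + 926 = 1292/5 + 926 = 5922/5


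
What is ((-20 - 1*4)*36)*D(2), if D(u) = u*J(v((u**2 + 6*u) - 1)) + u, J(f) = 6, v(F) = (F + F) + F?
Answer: -12096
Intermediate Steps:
v(F) = 3*F (v(F) = 2*F + F = 3*F)
D(u) = 7*u (D(u) = u*6 + u = 6*u + u = 7*u)
((-20 - 1*4)*36)*D(2) = ((-20 - 1*4)*36)*(7*2) = ((-20 - 4)*36)*14 = -24*36*14 = -864*14 = -12096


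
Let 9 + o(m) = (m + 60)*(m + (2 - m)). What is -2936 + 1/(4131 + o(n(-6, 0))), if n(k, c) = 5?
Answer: -12483871/4252 ≈ -2936.0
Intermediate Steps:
o(m) = 111 + 2*m (o(m) = -9 + (m + 60)*(m + (2 - m)) = -9 + (60 + m)*2 = -9 + (120 + 2*m) = 111 + 2*m)
-2936 + 1/(4131 + o(n(-6, 0))) = -2936 + 1/(4131 + (111 + 2*5)) = -2936 + 1/(4131 + (111 + 10)) = -2936 + 1/(4131 + 121) = -2936 + 1/4252 = -12483871/4252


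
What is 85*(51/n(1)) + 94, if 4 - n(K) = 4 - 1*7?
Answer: 4993/7 ≈ 713.29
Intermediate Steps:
n(K) = 7 (n(K) = 4 - (4 - 1*7) = 4 - (4 - 7) = 4 - 1*(-3) = 4 + 3 = 7)
85*(51/n(1)) + 94 = 85*(51/7) + 94 = 4335/7 + 94 = 4993/7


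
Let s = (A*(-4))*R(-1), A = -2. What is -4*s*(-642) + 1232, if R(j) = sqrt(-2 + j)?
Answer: 1232 + 20544*I*sqrt(3) ≈ 1232.0 + 35583.0*I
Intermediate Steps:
s = 8*I*sqrt(3) (s = (-2*(-4))*sqrt(-2 - 1) = 8*sqrt(-3) = 8*(I*sqrt(3)) = 8*I*sqrt(3) ≈ 13.856*I)
-4*s*(-642) + 1232 = -32*I*sqrt(3)*(-642) + 1232 = 20544*I*sqrt(3) + 1232 = 1232 + 20544*I*sqrt(3)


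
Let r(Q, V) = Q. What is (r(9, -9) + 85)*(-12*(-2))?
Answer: 2256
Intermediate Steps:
(r(9, -9) + 85)*(-12*(-2)) = (9 + 85)*(-12*(-2)) = 94*24 = 2256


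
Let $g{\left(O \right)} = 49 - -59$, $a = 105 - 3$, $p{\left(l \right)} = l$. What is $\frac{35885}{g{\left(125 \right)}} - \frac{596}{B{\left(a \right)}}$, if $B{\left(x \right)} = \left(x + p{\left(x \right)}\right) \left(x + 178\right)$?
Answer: $\frac{42701809}{128520} \approx 332.26$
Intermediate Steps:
$a = 102$ ($a = 105 - 3 = 102$)
$g{\left(O \right)} = 108$ ($g{\left(O \right)} = 49 + 59 = 108$)
$B{\left(x \right)} = 2 x \left(178 + x\right)$ ($B{\left(x \right)} = \left(x + x\right) \left(x + 178\right) = 2 x \left(178 + x\right)$)
$\frac{35885}{g{\left(125 \right)}} - \frac{596}{B{\left(a \right)}} = \frac{35885}{108} - \frac{596}{2 \cdot 102 \left(178 + 102\right)} = 35885 \cdot \frac{1}{108} - \frac{596}{2 \cdot 102 \cdot 280} = \frac{35885}{108} - \frac{596}{57120} = \frac{35885}{108} - \frac{149}{14280} = \frac{42701809}{128520}$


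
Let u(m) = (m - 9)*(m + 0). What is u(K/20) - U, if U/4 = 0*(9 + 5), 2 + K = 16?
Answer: -581/100 ≈ -5.8100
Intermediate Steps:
K = 14 (K = -2 + 16 = 14)
u(m) = m*(-9 + m) (u(m) = (-9 + m)*m = m*(-9 + m))
U = 0 (U = 4*(0*(9 + 5)) = 4*(0*14) = 4*0 = 0)
u(K/20) - U = (14/20)*(-9 + 14/20) - 1*0 = (14*(1/20))*(-9 + 14*(1/20)) + 0 = 7*(-9 + 7/10)/10 + 0 = (7/10)*(-83/10) + 0 = -581/100 + 0 = -581/100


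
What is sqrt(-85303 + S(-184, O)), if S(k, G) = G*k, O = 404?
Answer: I*sqrt(159639) ≈ 399.55*I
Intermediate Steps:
sqrt(-85303 + S(-184, O)) = sqrt(-85303 + 404*(-184)) = sqrt(-85303 - 74336) = sqrt(-159639) = I*sqrt(159639)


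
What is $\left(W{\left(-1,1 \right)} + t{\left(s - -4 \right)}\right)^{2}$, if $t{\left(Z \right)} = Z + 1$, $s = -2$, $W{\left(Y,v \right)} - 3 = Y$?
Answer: $25$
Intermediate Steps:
$W{\left(Y,v \right)} = 3 + Y$
$t{\left(Z \right)} = 1 + Z$
$\left(W{\left(-1,1 \right)} + t{\left(s - -4 \right)}\right)^{2} = \left(\left(3 - 1\right) + \left(1 - -2\right)\right)^{2} = \left(2 + \left(1 + \left(-2 + 4\right)\right)\right)^{2} = \left(2 + \left(1 + 2\right)\right)^{2} = \left(2 + 3\right)^{2} = 5^{2} = 25$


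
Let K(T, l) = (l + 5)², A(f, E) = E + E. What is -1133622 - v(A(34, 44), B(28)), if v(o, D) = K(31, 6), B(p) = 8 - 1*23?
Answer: -1133743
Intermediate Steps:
A(f, E) = 2*E
K(T, l) = (5 + l)²
B(p) = -15 (B(p) = 8 - 23 = -15)
v(o, D) = 121 (v(o, D) = (5 + 6)² = 11² = 121)
-1133622 - v(A(34, 44), B(28)) = -1133622 - 1*121 = -1133622 - 121 = -1133743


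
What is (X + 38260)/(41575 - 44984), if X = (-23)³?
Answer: -26093/3409 ≈ -7.6542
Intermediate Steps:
X = -12167
(X + 38260)/(41575 - 44984) = (-12167 + 38260)/(41575 - 44984) = 26093/(-3409) = 26093*(-1/3409) = -26093/3409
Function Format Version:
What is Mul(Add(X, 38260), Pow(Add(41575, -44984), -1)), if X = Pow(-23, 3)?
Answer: Rational(-26093, 3409) ≈ -7.6542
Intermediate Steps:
X = -12167
Mul(Add(X, 38260), Pow(Add(41575, -44984), -1)) = Mul(Add(-12167, 38260), Pow(Add(41575, -44984), -1)) = Mul(26093, Pow(-3409, -1)) = Mul(26093, Rational(-1, 3409)) = Rational(-26093, 3409)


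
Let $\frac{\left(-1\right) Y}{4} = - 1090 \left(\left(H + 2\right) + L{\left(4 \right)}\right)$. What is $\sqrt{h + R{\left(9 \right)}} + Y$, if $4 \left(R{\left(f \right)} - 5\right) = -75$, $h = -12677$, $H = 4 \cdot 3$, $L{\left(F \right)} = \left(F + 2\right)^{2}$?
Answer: $218000 + \frac{i \sqrt{50763}}{2} \approx 2.18 \cdot 10^{5} + 112.65 i$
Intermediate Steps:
$L{\left(F \right)} = \left(2 + F\right)^{2}$
$H = 12$
$R{\left(f \right)} = - \frac{55}{4}$ ($R{\left(f \right)} = 5 + \frac{1}{4} \left(-75\right) = 5 - \frac{75}{4} = - \frac{55}{4}$)
$Y = 218000$ ($Y = - 4 \left(- 1090 \left(\left(12 + 2\right) + \left(2 + 4\right)^{2}\right)\right) = - 4 \left(- 1090 \left(14 + 6^{2}\right)\right) = - 4 \left(- 1090 \left(14 + 36\right)\right) = - 4 \left(\left(-1090\right) 50\right) = \left(-4\right) \left(-54500\right) = 218000$)
$\sqrt{h + R{\left(9 \right)}} + Y = \sqrt{-12677 - \frac{55}{4}} + 218000 = \sqrt{- \frac{50763}{4}} + 218000 = \frac{i \sqrt{50763}}{2} + 218000 = 218000 + \frac{i \sqrt{50763}}{2}$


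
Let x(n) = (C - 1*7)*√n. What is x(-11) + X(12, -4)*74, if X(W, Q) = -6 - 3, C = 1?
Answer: -666 - 6*I*√11 ≈ -666.0 - 19.9*I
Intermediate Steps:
X(W, Q) = -9
x(n) = -6*√n (x(n) = (1 - 1*7)*√n = (1 - 7)*√n = -6*√n)
x(-11) + X(12, -4)*74 = -6*I*√11 - 9*74 = -6*I*√11 - 666 = -666 - 6*I*√11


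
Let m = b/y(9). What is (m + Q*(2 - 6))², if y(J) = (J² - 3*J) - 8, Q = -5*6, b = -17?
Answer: 30283009/2116 ≈ 14311.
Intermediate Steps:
Q = -30
y(J) = -8 + J² - 3*J
m = -17/46 (m = -17/(-8 + 9² - 3*9) = -17/(-8 + 81 - 27) = -17/46 ≈ -0.36957)
(m + Q*(2 - 6))² = (-17/46 - 30*(2 - 6))² = (-17/46 - 30*(-4))² = (-17/46 + 120)² = (5503/46)² = 30283009/2116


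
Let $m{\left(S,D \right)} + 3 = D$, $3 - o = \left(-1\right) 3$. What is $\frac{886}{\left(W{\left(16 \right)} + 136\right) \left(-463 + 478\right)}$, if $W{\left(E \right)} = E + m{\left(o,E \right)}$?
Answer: $\frac{886}{2475} \approx 0.35798$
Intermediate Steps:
$o = 6$ ($o = 3 - \left(-1\right) 3 = 3 - -3 = 3 + 3 = 6$)
$m{\left(S,D \right)} = -3 + D$
$W{\left(E \right)} = -3 + 2 E$ ($W{\left(E \right)} = E + \left(-3 + E\right) = -3 + 2 E$)
$\frac{886}{\left(W{\left(16 \right)} + 136\right) \left(-463 + 478\right)} = \frac{886}{\left(\left(-3 + 2 \cdot 16\right) + 136\right) \left(-463 + 478\right)} = \frac{886}{\left(\left(-3 + 32\right) + 136\right) 15} = \frac{886}{\left(29 + 136\right) 15} = \frac{886}{165 \cdot 15} = \frac{886}{2475}$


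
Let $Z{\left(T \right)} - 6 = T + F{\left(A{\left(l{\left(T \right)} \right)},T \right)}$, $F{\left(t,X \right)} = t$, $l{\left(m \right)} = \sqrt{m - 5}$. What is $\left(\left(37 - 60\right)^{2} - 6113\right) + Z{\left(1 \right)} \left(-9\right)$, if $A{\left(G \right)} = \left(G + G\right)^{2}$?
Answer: $-5503$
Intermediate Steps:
$l{\left(m \right)} = \sqrt{-5 + m}$
$A{\left(G \right)} = 4 G^{2}$ ($A{\left(G \right)} = \left(2 G\right)^{2} = 4 G^{2}$)
$Z{\left(T \right)} = -14 + 5 T$ ($Z{\left(T \right)} = 6 + \left(T + 4 \left(\sqrt{-5 + T}\right)^{2}\right) = 6 + \left(T + 4 \left(-5 + T\right)\right) = 6 + \left(T + \left(-20 + 4 T\right)\right) = 6 + \left(-20 + 5 T\right) = -14 + 5 T$)
$\left(\left(37 - 60\right)^{2} - 6113\right) + Z{\left(1 \right)} \left(-9\right) = \left(\left(37 - 60\right)^{2} - 6113\right) + \left(-14 + 5 \cdot 1\right) \left(-9\right) = \left(\left(-23\right)^{2} - 6113\right) + \left(-14 + 5\right) \left(-9\right) = \left(529 - 6113\right) - -81 = -5584 + 81 = -5503$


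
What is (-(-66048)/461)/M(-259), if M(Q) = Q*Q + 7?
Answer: 4128/1932973 ≈ 0.0021356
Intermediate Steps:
M(Q) = 7 + Q**2 (M(Q) = Q**2 + 7 = 7 + Q**2)
(-(-66048)/461)/M(-259) = (-(-66048)/461)/(7 + (-259)**2) = (-(-66048)/461)/(7 + 67081) = -172*(-384/461)/67088 = (66048/461)*(1/67088) = 4128/1932973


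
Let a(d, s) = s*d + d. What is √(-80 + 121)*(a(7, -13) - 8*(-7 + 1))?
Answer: -36*√41 ≈ -230.51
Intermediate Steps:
a(d, s) = d + d*s (a(d, s) = d*s + d = d + d*s)
√(-80 + 121)*(a(7, -13) - 8*(-7 + 1)) = √(-80 + 121)*(7*(1 - 13) - 8*(-7 + 1)) = √41*(7*(-12) - 8*(-6)) = √41*(-84 + 48) = √41*(-36) = -36*√41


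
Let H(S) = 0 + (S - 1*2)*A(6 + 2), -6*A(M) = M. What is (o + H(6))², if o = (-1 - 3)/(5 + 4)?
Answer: 2704/81 ≈ 33.383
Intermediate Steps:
o = -4/9 ≈ -0.44444
A(M) = -M/6
H(S) = 8/3 - 4*S/3 (H(S) = 0 + (S - 1*2)*(-(6 + 2)/6) = 0 + (S - 2)*(-⅙*8) = 0 + (-2 + S)*(-4/3) = 0 + (8/3 - 4*S/3) = 8/3 - 4*S/3)
(o + H(6))² = (-4/9 + (8/3 - 4/3*6))² = (-4/9 + (8/3 - 8))² = (-4/9 - 16/3)² = (-52/9)² = 2704/81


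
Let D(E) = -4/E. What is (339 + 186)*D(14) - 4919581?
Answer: -4919731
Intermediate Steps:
(339 + 186)*D(14) - 4919581 = (339 + 186)*(-4/14) - 4919581 = 525*(-4*1/14) - 4919581 = 525*(-2/7) - 4919581 = -150 - 4919581 = -4919731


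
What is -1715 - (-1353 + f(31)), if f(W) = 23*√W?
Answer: -362 - 23*√31 ≈ -490.06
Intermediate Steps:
-1715 - (-1353 + f(31)) = -1715 - (-1353 + 23*√31) = -1715 + (1353 - 23*√31) = -362 - 23*√31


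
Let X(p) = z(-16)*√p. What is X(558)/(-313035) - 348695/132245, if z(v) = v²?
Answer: -69739/26449 - 256*√62/104345 ≈ -2.6561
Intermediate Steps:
X(p) = 256*√p (X(p) = (-16)²*√p = 256*√p)
X(558)/(-313035) - 348695/132245 = (256*√558)/(-313035) - 348695/132245 = (256*(3*√62))*(-1/313035) - 348695*1/132245 = (768*√62)*(-1/313035) - 69739/26449 = -256*√62/104345 - 69739/26449 = -69739/26449 - 256*√62/104345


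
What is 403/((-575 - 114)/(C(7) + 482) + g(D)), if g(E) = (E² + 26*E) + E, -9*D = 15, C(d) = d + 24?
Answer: -206739/22349 ≈ -9.2505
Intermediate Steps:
C(d) = 24 + d
D = -5/3 (D = -⅑*15 = -5/3 ≈ -1.6667)
g(E) = E² + 27*E
403/((-575 - 114)/(C(7) + 482) + g(D)) = 403/((-575 - 114)/((24 + 7) + 482) - 5*(27 - 5/3)/3) = 403/(-689/(31 + 482) - 5/3*76/3) = 403/(-689/513 - 380/9) = 403/(-22349/513) = 403*(-513/22349) = -206739/22349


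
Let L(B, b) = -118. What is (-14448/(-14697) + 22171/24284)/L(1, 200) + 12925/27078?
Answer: 29222514327251/63354140658744 ≈ 0.46126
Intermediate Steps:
(-14448/(-14697) + 22171/24284)/L(1, 200) + 12925/27078 = (-14448/(-14697) + 22171/24284)/(-118) + 12925/27078 = (-14448*(-1/14697) + 22171*(1/24284))*(-1/118) + 12925*(1/27078) = (4816/4899 + 22171/24284)*(-1/118) + 12925/27078 = (225567473/118967316)*(-1/118) + 12925/27078 = -225567473/14038143288 + 12925/27078 = 29222514327251/63354140658744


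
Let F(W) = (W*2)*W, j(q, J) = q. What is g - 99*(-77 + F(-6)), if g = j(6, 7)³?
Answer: 711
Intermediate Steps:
F(W) = 2*W² (F(W) = (2*W)*W = 2*W²)
g = 216 (g = 6³ = 216)
g - 99*(-77 + F(-6)) = 216 - 99*(-77 + 2*(-6)²) = 216 - 99*(-77 + 2*36) = 216 - 99*(-77 + 72) = 216 - 99*(-5) = 216 + 495 = 711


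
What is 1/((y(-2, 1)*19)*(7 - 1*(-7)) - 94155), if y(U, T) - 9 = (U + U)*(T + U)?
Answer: -1/90697 ≈ -1.1026e-5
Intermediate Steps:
y(U, T) = 9 + 2*U*(T + U) (y(U, T) = 9 + (U + U)*(T + U) = 9 + (2*U)*(T + U) = 9 + 2*U*(T + U))
1/((y(-2, 1)*19)*(7 - 1*(-7)) - 94155) = 1/(((9 + 2*(-2)² + 2*1*(-2))*19)*(7 - 1*(-7)) - 94155) = 1/(((9 + 2*4 - 4)*19)*(7 + 7) - 94155) = 1/(((9 + 8 - 4)*19)*14 - 94155) = 1/((13*19)*14 - 94155) = 1/(247*14 - 94155) = 1/(3458 - 94155) = 1/(-90697) = -1/90697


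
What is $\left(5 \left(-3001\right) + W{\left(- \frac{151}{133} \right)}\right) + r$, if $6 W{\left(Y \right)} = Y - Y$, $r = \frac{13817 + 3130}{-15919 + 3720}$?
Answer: $- \frac{183062942}{12199} \approx -15006.0$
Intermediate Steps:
$r = - \frac{16947}{12199}$ ($r = \frac{16947}{-12199} = 16947 \left(- \frac{1}{12199}\right) = - \frac{16947}{12199} \approx -1.3892$)
$W{\left(Y \right)} = 0$ ($W{\left(Y \right)} = \frac{Y - Y}{6} = \frac{1}{6} \cdot 0 = 0$)
$\left(5 \left(-3001\right) + W{\left(- \frac{151}{133} \right)}\right) + r = \left(5 \left(-3001\right) + 0\right) - \frac{16947}{12199} = \left(-15005 + 0\right) - \frac{16947}{12199} = -15005 - \frac{16947}{12199} = - \frac{183062942}{12199}$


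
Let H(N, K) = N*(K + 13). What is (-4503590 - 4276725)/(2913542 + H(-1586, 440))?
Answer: -8780315/2195084 ≈ -4.0000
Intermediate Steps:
H(N, K) = N*(13 + K)
(-4503590 - 4276725)/(2913542 + H(-1586, 440)) = (-4503590 - 4276725)/(2913542 - 1586*(13 + 440)) = -8780315/(2913542 - 1586*453) = -8780315/(2913542 - 718458) = -8780315/2195084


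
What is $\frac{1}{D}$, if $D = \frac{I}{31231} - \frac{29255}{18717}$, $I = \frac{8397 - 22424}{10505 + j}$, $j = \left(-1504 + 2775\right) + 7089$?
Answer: $- \frac{11027547578355}{17236513246184} \approx -0.63978$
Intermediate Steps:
$j = 8360$ ($j = 1271 + 7089 = 8360$)
$I = - \frac{14027}{18865}$ ($I = \frac{8397 - 22424}{10505 + 8360} = - \frac{14027}{18865} \approx -0.74355$)
$D = - \frac{17236513246184}{11027547578355}$ ($D = - \frac{14027}{18865 \cdot 31231} - \frac{29255}{18717} = \left(- \frac{14027}{18865}\right) \frac{1}{31231} - \frac{29255}{18717} = - \frac{14027}{589172815} - \frac{29255}{18717} = - \frac{17236513246184}{11027547578355} \approx -1.563$)
$\frac{1}{D} = \frac{1}{- \frac{17236513246184}{11027547578355}} = - \frac{11027547578355}{17236513246184}$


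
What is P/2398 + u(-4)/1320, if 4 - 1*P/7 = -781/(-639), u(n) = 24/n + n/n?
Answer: 373/86328 ≈ 0.0043207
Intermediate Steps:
u(n) = 1 + 24/n (u(n) = 24/n + 1 = 1 + 24/n)
P = 175/9 (P = 28 - (-5467)/(-639) = 28 - (-5467)*(-1)/639 = 28 - 7*11/9 = 28 - 77/9 = 175/9 ≈ 19.444)
P/2398 + u(-4)/1320 = (175/9)/2398 + ((24 - 4)/(-4))/1320 = (175/9)*(1/2398) - ¼*20*(1/1320) = 175/21582 - 5*1/1320 = 175/21582 - 1/264 = 373/86328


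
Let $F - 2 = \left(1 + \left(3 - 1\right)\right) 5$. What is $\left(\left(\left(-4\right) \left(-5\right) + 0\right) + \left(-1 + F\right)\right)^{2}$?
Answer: $1296$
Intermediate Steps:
$F = 17$ ($F = 2 + \left(1 + \left(3 - 1\right)\right) 5 = 2 + \left(1 + 2\right) 5 = 2 + 3 \cdot 5 = 2 + 15 = 17$)
$\left(\left(\left(-4\right) \left(-5\right) + 0\right) + \left(-1 + F\right)\right)^{2} = \left(\left(\left(-4\right) \left(-5\right) + 0\right) + \left(-1 + 17\right)\right)^{2} = \left(\left(20 + 0\right) + 16\right)^{2} = \left(20 + 16\right)^{2} = 36^{2} = 1296$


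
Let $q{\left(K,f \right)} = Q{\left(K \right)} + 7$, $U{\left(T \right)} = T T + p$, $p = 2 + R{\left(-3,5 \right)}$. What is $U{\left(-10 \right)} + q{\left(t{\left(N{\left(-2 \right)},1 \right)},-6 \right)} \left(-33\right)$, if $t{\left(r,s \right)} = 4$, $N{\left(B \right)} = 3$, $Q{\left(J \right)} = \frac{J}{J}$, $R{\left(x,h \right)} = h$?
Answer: $-157$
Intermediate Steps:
$Q{\left(J \right)} = 1$
$p = 7$ ($p = 2 + 5 = 7$)
$U{\left(T \right)} = 7 + T^{2}$ ($U{\left(T \right)} = T T + 7 = T^{2} + 7 = 7 + T^{2}$)
$q{\left(K,f \right)} = 8$ ($q{\left(K,f \right)} = 1 + 7 = 8$)
$U{\left(-10 \right)} + q{\left(t{\left(N{\left(-2 \right)},1 \right)},-6 \right)} \left(-33\right) = \left(7 + \left(-10\right)^{2}\right) + 8 \left(-33\right) = \left(7 + 100\right) - 264 = 107 - 264 = -157$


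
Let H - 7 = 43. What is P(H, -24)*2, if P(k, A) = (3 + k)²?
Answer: 5618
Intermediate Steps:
H = 50 (H = 7 + 43 = 50)
P(H, -24)*2 = (3 + 50)²*2 = 53²*2 = 2809*2 = 5618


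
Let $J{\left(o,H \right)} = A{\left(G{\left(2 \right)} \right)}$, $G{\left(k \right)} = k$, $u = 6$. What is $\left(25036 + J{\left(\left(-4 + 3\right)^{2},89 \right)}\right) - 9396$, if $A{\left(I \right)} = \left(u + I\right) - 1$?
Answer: $15647$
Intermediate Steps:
$A{\left(I \right)} = 5 + I$ ($A{\left(I \right)} = \left(6 + I\right) - 1 = 5 + I$)
$J{\left(o,H \right)} = 7$ ($J{\left(o,H \right)} = 5 + 2 = 7$)
$\left(25036 + J{\left(\left(-4 + 3\right)^{2},89 \right)}\right) - 9396 = \left(25036 + 7\right) - 9396 = 25043 - 9396 = 15647$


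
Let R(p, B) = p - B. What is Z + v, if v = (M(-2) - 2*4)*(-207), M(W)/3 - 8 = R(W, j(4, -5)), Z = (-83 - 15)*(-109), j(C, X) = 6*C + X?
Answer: 20411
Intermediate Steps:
j(C, X) = X + 6*C
Z = 10682 (Z = -98*(-109) = 10682)
M(W) = -33 + 3*W (M(W) = 24 + 3*(W - (-5 + 6*4)) = 24 + 3*(W - (-5 + 24)) = 24 + 3*(W - 1*19) = 24 + 3*(W - 19) = 24 + 3*(-19 + W) = 24 + (-57 + 3*W) = -33 + 3*W)
v = 9729 (v = ((-33 + 3*(-2)) - 2*4)*(-207) = ((-33 - 6) - 8)*(-207) = (-39 - 8)*(-207) = -47*(-207) = 9729)
Z + v = 10682 + 9729 = 20411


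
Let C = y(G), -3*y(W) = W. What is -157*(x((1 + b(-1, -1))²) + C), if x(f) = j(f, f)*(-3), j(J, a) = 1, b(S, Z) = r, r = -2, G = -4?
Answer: 785/3 ≈ 261.67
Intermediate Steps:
y(W) = -W/3
b(S, Z) = -2
x(f) = -3 (x(f) = 1*(-3) = -3)
C = 4/3 (C = -⅓*(-4) = 4/3 ≈ 1.3333)
-157*(x((1 + b(-1, -1))²) + C) = -157*(-3 + 4/3) = -157*(-5/3) = 785/3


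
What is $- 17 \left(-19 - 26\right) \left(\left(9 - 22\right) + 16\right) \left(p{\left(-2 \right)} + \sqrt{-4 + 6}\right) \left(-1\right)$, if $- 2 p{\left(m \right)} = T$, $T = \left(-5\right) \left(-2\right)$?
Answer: $11475 - 2295 \sqrt{2} \approx 8229.4$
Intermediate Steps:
$T = 10$
$p{\left(m \right)} = -5$ ($p{\left(m \right)} = \left(- \frac{1}{2}\right) 10 = -5$)
$- 17 \left(-19 - 26\right) \left(\left(9 - 22\right) + 16\right) \left(p{\left(-2 \right)} + \sqrt{-4 + 6}\right) \left(-1\right) = - 17 \left(-19 - 26\right) \left(\left(9 - 22\right) + 16\right) \left(-5 + \sqrt{-4 + 6}\right) \left(-1\right) = - 17 \left(- 45 \left(\left(9 - 22\right) + 16\right)\right) \left(-5 + \sqrt{2}\right) \left(-1\right) = - 17 \left(- 45 \left(-13 + 16\right)\right) \left(5 - \sqrt{2}\right) = - 17 \left(\left(-45\right) 3\right) \left(5 - \sqrt{2}\right) = \left(-17\right) \left(-135\right) \left(5 - \sqrt{2}\right) = 2295 \left(5 - \sqrt{2}\right) = 11475 - 2295 \sqrt{2}$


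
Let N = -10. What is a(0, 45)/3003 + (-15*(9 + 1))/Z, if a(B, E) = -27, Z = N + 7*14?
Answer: -6861/4004 ≈ -1.7135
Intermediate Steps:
Z = 88 (Z = -10 + 7*14 = -10 + 98 = 88)
a(0, 45)/3003 + (-15*(9 + 1))/Z = -27/3003 - 15*(9 + 1)/88 = -27*1/3003 - 15*10*(1/88) = -9/1001 - 150*1/88 = -9/1001 - 75/44 = -6861/4004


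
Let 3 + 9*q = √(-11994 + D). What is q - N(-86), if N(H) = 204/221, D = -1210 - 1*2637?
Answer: -49/39 + I*√15841/9 ≈ -1.2564 + 13.985*I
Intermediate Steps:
D = -3847 (D = -1210 - 2637 = -3847)
q = -⅓ + I*√15841/9 (q = -⅓ + √(-11994 - 3847)/9 = -⅓ + √(-15841)/9 = -⅓ + (I*√15841)/9 = -⅓ + I*√15841/9 ≈ -0.33333 + 13.985*I)
N(H) = 12/13 (N(H) = 204*(1/221) = 12/13)
q - N(-86) = (-⅓ + I*√15841/9) - 1*12/13 = (-⅓ + I*√15841/9) - 12/13 = -49/39 + I*√15841/9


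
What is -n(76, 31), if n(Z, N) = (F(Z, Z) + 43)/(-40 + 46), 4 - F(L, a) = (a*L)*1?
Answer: 5729/6 ≈ 954.83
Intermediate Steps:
F(L, a) = 4 - L*a (F(L, a) = 4 - a*L = 4 - L*a)
n(Z, N) = 47/6 - Z**2/6 (n(Z, N) = ((4 - Z*Z) + 43)/(-40 + 46) = ((4 - Z**2) + 43)/6 = (47 - Z**2)*(1/6) = 47/6 - Z**2/6)
-n(76, 31) = -(47/6 - 1/6*76**2) = -(47/6 - 1/6*5776) = -(47/6 - 2888/3) = -1*(-5729/6) = 5729/6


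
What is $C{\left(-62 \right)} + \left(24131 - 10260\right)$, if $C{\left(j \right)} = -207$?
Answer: $13664$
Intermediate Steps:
$C{\left(-62 \right)} + \left(24131 - 10260\right) = -207 + \left(24131 - 10260\right) = -207 + 13871 = 13664$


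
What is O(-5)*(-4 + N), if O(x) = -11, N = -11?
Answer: 165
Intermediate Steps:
O(-5)*(-4 + N) = -11*(-4 - 11) = -11*(-15) = 165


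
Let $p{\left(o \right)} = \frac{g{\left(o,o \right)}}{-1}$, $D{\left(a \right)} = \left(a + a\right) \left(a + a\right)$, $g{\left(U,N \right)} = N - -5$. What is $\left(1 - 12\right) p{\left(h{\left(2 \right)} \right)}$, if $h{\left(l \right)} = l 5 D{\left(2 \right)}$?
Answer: $1815$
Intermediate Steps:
$g{\left(U,N \right)} = 5 + N$ ($g{\left(U,N \right)} = N + 5 = 5 + N$)
$D{\left(a \right)} = 4 a^{2}$ ($D{\left(a \right)} = 2 a 2 a = 4 a^{2}$)
$h{\left(l \right)} = 80 l$ ($h{\left(l \right)} = l 5 \cdot 4 \cdot 2^{2} = 5 l 4 \cdot 4 = 5 l 16 = 80 l$)
$p{\left(o \right)} = -5 - o$ ($p{\left(o \right)} = \frac{5 + o}{-1} = \left(5 + o\right) \left(-1\right) = -5 - o$)
$\left(1 - 12\right) p{\left(h{\left(2 \right)} \right)} = \left(1 - 12\right) \left(-5 - 80 \cdot 2\right) = - 11 \left(-5 - 160\right) = \left(-11\right) \left(-165\right) = 1815$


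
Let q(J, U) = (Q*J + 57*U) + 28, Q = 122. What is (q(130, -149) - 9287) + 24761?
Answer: 22869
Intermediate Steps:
q(J, U) = 28 + 57*U + 122*J (q(J, U) = (122*J + 57*U) + 28 = (57*U + 122*J) + 28 = 28 + 57*U + 122*J)
(q(130, -149) - 9287) + 24761 = ((28 + 57*(-149) + 122*130) - 9287) + 24761 = ((28 - 8493 + 15860) - 9287) + 24761 = (7395 - 9287) + 24761 = -1892 + 24761 = 22869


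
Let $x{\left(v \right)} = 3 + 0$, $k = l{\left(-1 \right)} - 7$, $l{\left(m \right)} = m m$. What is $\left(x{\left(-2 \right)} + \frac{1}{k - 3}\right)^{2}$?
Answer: $\frac{676}{81} \approx 8.3457$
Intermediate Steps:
$l{\left(m \right)} = m^{2}$
$k = -6$ ($k = \left(-1\right)^{2} - 7 = 1 - 7 = -6$)
$x{\left(v \right)} = 3$
$\left(x{\left(-2 \right)} + \frac{1}{k - 3}\right)^{2} = \left(3 + \frac{1}{-6 - 3}\right)^{2} = \left(3 + \frac{1}{-9}\right)^{2} = \left(3 - \frac{1}{9}\right)^{2} = \left(\frac{26}{9}\right)^{2} = \frac{676}{81}$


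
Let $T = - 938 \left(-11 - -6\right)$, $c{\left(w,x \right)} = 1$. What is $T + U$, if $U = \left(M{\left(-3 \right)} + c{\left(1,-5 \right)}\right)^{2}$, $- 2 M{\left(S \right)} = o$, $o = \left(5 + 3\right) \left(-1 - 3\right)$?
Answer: $4979$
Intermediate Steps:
$o = -32$ ($o = 8 \left(-4\right) = -32$)
$T = 4690$ ($T = - 938 \left(-11 + 6\right) = \left(-938\right) \left(-5\right) = 4690$)
$M{\left(S \right)} = 16$ ($M{\left(S \right)} = \left(- \frac{1}{2}\right) \left(-32\right) = 16$)
$U = 289$ ($U = \left(16 + 1\right)^{2} = 17^{2} = 289$)
$T + U = 4690 + 289 = 4979$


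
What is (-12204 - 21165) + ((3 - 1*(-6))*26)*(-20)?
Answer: -38049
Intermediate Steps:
(-12204 - 21165) + ((3 - 1*(-6))*26)*(-20) = -33369 + ((3 + 6)*26)*(-20) = -33369 + (9*26)*(-20) = -33369 + 234*(-20) = -33369 - 4680 = -38049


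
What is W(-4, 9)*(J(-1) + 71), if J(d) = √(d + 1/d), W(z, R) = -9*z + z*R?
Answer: 0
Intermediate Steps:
W(z, R) = -9*z + R*z
W(-4, 9)*(J(-1) + 71) = (-4*(-9 + 9))*(√(-1 + 1/(-1)) + 71) = (-4*0)*(√(-1 - 1) + 71) = 0*(√(-2) + 71) = 0*(I*√2 + 71) = 0*(71 + I*√2) = 0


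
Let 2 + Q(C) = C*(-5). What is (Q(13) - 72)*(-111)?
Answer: 15429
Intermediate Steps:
Q(C) = -2 - 5*C (Q(C) = -2 + C*(-5) = -2 - 5*C)
(Q(13) - 72)*(-111) = ((-2 - 5*13) - 72)*(-111) = ((-2 - 65) - 72)*(-111) = (-67 - 72)*(-111) = -139*(-111) = 15429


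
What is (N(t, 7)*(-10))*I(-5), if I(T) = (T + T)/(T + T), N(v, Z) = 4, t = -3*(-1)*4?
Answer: -40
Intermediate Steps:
t = 12 (t = 3*4 = 12)
I(T) = 1 (I(T) = (2*T)/((2*T)) = (2*T)*(1/(2*T)) = 1)
(N(t, 7)*(-10))*I(-5) = (4*(-10))*1 = -40*1 = -40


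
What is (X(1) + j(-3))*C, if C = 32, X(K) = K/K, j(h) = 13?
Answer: 448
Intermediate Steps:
X(K) = 1
(X(1) + j(-3))*C = (1 + 13)*32 = 14*32 = 448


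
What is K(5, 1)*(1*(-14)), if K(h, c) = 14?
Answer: -196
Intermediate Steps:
K(5, 1)*(1*(-14)) = 14*(1*(-14)) = 14*(-14) = -196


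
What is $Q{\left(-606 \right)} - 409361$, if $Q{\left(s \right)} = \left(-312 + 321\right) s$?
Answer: $-414815$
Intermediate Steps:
$Q{\left(s \right)} = 9 s$
$Q{\left(-606 \right)} - 409361 = 9 \left(-606\right) - 409361 = -5454 - 409361 = -414815$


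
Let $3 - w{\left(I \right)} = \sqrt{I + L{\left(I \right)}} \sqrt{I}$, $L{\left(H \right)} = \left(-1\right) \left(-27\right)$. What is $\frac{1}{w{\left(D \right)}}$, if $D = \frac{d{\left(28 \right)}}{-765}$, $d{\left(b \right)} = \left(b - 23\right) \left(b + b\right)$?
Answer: $\frac{70227}{438881} + \frac{1530 i \sqrt{2282}}{438881} \approx 0.16001 + 0.16653 i$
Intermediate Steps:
$L{\left(H \right)} = 27$
$d{\left(b \right)} = 2 b \left(-23 + b\right)$ ($d{\left(b \right)} = \left(-23 + b\right) 2 b = 2 b \left(-23 + b\right)$)
$D = - \frac{56}{153}$ ($D = \frac{2 \cdot 28 \left(-23 + 28\right)}{-765} = 2 \cdot 28 \cdot 5 \left(- \frac{1}{765}\right) = 280 \left(- \frac{1}{765}\right) = - \frac{56}{153} \approx -0.36601$)
$w{\left(I \right)} = 3 - \sqrt{I} \sqrt{27 + I}$ ($w{\left(I \right)} = 3 - \sqrt{I + 27} \sqrt{I} = 3 - \sqrt{27 + I} \sqrt{I} = 3 - \sqrt{I} \sqrt{27 + I}$)
$\frac{1}{w{\left(D \right)}} = \frac{1}{3 - \sqrt{- \frac{56}{153}} \sqrt{27 - \frac{56}{153}}} = \frac{1}{3 - \frac{2 i \sqrt{238}}{51} \sqrt{\frac{4075}{153}}} = \frac{1}{3 - \frac{2 i \sqrt{238}}{51} \frac{5 \sqrt{2771}}{51}} = \frac{1}{3 - \frac{10 i \sqrt{2282}}{153}}$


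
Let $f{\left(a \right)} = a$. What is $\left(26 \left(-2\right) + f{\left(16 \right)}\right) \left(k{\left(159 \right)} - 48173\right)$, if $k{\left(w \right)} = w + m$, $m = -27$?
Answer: $1729476$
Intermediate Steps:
$k{\left(w \right)} = -27 + w$ ($k{\left(w \right)} = w - 27 = -27 + w$)
$\left(26 \left(-2\right) + f{\left(16 \right)}\right) \left(k{\left(159 \right)} - 48173\right) = \left(26 \left(-2\right) + 16\right) \left(\left(-27 + 159\right) - 48173\right) = \left(-52 + 16\right) \left(132 - 48173\right) = \left(-36\right) \left(-48041\right) = 1729476$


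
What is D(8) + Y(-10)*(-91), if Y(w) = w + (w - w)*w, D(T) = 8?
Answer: 918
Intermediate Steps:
Y(w) = w (Y(w) = w + 0*w = w + 0 = w)
D(8) + Y(-10)*(-91) = 8 - 10*(-91) = 8 + 910 = 918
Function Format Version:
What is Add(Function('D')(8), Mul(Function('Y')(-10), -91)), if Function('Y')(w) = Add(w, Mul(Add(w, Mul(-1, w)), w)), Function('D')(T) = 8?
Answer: 918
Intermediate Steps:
Function('Y')(w) = w (Function('Y')(w) = Add(w, Mul(0, w)) = Add(w, 0) = w)
Add(Function('D')(8), Mul(Function('Y')(-10), -91)) = Add(8, Mul(-10, -91)) = Add(8, 910) = 918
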